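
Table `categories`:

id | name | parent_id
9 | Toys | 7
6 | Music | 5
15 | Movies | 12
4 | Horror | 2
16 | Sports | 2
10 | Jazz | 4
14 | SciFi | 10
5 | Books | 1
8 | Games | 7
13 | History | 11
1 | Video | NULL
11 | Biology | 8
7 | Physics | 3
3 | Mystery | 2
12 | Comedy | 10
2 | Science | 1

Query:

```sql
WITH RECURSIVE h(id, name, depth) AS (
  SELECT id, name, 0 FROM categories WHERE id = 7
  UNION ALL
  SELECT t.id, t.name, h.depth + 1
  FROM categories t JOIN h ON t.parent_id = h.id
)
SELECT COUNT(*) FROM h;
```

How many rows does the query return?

5

Base: id=7 (Physics) at depth 0.
Iteration 1: rows with parent_id in {7} -> Games (id 8, depth 1), Toys (id 9, depth 1).
Iteration 2: rows with parent_id in {8,9} -> Biology (id 11, depth 2).
Iteration 3: rows with parent_id in {11} -> History (id 13, depth 3).
Iteration 4: no rows with parent_id in {13}; recursion stops.
Total rows emitted: 5.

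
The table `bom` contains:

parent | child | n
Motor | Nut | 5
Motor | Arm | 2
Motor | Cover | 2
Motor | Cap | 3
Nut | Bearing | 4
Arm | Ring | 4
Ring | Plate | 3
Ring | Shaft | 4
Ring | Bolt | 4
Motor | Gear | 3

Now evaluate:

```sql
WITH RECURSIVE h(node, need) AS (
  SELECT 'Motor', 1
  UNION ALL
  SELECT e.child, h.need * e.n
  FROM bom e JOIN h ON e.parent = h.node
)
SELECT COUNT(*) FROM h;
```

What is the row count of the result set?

11

Base: (Motor, need=1).
Iteration 1: components of {Motor} -> Arm = 1*2 = 2, Cap = 1*3 = 3, Cover = 1*2 = 2, Gear = 1*3 = 3, Nut = 1*5 = 5.
Iteration 2: components of {Arm,Cap,Cover,Gear,Nut} -> Bearing = 5*4 = 20, Ring = 2*4 = 8.
Iteration 3: components of {Bearing,Ring} -> Bolt = 8*4 = 32, Plate = 8*3 = 24, Shaft = 8*4 = 32.
Iteration 4: no further components; recursion stops.
Total rows emitted: 11.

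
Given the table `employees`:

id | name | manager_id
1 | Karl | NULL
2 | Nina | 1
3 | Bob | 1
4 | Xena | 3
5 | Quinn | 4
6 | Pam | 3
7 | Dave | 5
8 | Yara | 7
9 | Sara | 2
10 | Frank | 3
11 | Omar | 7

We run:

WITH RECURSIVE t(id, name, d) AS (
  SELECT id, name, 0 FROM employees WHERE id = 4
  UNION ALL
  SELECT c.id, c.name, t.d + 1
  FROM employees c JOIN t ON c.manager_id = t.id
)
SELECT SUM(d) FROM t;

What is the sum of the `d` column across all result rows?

9

Base: id=4 (Xena) at d 0.
Iteration 1: rows with manager_id in {4} -> Quinn (id 5, d 1).
Iteration 2: rows with manager_id in {5} -> Dave (id 7, d 2).
Iteration 3: rows with manager_id in {7} -> Yara (id 8, d 3), Omar (id 11, d 3).
Iteration 4: no rows with manager_id in {8,11}; recursion stops.
SUM(d) = 0 + 1 + 2 + 3 + 3 = 9.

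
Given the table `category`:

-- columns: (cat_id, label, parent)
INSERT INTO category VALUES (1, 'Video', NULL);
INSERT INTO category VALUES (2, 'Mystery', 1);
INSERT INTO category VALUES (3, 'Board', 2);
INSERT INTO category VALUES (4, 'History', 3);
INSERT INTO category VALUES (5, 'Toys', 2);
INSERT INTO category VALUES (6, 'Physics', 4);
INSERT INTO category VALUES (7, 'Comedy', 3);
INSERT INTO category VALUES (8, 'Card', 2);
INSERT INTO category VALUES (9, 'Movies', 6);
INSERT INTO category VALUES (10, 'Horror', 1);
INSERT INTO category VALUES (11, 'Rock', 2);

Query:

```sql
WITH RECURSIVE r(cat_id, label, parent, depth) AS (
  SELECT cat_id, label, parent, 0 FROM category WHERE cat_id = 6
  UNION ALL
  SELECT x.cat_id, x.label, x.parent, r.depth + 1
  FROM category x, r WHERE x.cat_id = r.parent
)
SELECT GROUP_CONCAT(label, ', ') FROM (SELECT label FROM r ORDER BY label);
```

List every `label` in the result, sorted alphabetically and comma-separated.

Board, History, Mystery, Physics, Video

Base: cat_id=6 (Physics), parent=4, depth 0.
Iteration 1: join on cat_id=4 -> History (id 4, parent=3, depth 1).
Iteration 2: join on cat_id=3 -> Board (id 3, parent=2, depth 2).
Iteration 3: join on cat_id=2 -> Mystery (id 2, parent=1, depth 3).
Iteration 4: join on cat_id=1 -> Video (id 1, parent=NULL, depth 4).
Iteration 5: parent is NULL; no match; recursion stops.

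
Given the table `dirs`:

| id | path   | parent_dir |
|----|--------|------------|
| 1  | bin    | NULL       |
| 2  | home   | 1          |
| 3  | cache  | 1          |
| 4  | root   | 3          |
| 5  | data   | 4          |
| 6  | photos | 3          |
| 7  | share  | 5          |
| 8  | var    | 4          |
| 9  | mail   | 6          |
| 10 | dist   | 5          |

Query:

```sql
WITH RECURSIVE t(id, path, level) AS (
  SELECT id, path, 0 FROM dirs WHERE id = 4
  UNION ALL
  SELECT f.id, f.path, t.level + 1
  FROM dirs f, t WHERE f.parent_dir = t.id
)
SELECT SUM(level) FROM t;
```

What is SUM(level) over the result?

Base: id=4 (root) at level 0.
Iteration 1: rows with parent_dir in {4} -> data (id 5, level 1), var (id 8, level 1).
Iteration 2: rows with parent_dir in {5,8} -> share (id 7, level 2), dist (id 10, level 2).
Iteration 3: no rows with parent_dir in {7,10}; recursion stops.
SUM(level) = 0 + 1 + 1 + 2 + 2 = 6.

6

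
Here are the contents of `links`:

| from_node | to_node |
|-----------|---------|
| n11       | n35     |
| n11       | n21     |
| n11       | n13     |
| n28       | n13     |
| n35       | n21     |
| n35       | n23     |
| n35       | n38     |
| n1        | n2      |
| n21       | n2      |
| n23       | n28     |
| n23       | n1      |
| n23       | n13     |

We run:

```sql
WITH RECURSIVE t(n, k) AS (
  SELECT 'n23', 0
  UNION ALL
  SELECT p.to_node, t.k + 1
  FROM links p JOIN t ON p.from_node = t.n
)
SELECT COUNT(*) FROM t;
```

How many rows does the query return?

6

Base: (n23, k=0).
Iteration 1: edges from {n23} -> (n1, k=1), (n13, k=1), (n28, k=1).
Iteration 2: edges from {n1,n13,n28} -> (n13, k=2), (n2, k=2).
Iteration 3: no outgoing edges from {n13,n2}; recursion stops.
Total rows emitted: 6.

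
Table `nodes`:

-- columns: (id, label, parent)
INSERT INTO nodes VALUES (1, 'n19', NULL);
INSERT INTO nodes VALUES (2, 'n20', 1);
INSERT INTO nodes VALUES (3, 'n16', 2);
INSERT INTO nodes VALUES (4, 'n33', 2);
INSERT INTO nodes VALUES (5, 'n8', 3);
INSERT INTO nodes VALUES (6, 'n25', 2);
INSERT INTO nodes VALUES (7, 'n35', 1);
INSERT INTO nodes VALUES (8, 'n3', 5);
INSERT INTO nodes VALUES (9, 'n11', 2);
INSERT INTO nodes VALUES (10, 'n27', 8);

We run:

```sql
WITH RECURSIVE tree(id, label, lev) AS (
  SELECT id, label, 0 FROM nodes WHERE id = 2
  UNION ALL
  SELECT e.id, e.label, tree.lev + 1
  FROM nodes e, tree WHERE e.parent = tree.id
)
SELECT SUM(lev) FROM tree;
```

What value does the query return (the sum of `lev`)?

13

Base: id=2 (n20) at lev 0.
Iteration 1: rows with parent in {2} -> n16 (id 3, lev 1), n33 (id 4, lev 1), n25 (id 6, lev 1), n11 (id 9, lev 1).
Iteration 2: rows with parent in {3,4,6,9} -> n8 (id 5, lev 2).
Iteration 3: rows with parent in {5} -> n3 (id 8, lev 3).
Iteration 4: rows with parent in {8} -> n27 (id 10, lev 4).
Iteration 5: no rows with parent in {10}; recursion stops.
SUM(lev) = 0 + 1 + 1 + 1 + 1 + 2 + 3 + 4 = 13.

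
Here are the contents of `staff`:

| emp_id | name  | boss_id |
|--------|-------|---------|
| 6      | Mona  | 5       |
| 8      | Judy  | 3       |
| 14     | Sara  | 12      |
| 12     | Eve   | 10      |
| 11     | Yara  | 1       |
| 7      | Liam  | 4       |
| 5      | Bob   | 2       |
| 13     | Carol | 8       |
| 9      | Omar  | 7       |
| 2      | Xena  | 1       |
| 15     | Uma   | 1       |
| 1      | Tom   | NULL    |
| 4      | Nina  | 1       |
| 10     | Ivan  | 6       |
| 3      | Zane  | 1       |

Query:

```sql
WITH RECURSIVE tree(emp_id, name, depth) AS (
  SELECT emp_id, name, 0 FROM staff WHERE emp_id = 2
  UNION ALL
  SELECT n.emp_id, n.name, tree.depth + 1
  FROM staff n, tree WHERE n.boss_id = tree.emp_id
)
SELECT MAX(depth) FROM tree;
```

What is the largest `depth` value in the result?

Base: emp_id=2 (Xena) at depth 0.
Iteration 1: rows with boss_id in {2} -> Bob (id 5, depth 1).
Iteration 2: rows with boss_id in {5} -> Mona (id 6, depth 2).
Iteration 3: rows with boss_id in {6} -> Ivan (id 10, depth 3).
Iteration 4: rows with boss_id in {10} -> Eve (id 12, depth 4).
Iteration 5: rows with boss_id in {12} -> Sara (id 14, depth 5).
Iteration 6: no rows with boss_id in {14}; recursion stops.
depth values: 0, 1, 2, 3, 4, 5; the maximum is 5.

5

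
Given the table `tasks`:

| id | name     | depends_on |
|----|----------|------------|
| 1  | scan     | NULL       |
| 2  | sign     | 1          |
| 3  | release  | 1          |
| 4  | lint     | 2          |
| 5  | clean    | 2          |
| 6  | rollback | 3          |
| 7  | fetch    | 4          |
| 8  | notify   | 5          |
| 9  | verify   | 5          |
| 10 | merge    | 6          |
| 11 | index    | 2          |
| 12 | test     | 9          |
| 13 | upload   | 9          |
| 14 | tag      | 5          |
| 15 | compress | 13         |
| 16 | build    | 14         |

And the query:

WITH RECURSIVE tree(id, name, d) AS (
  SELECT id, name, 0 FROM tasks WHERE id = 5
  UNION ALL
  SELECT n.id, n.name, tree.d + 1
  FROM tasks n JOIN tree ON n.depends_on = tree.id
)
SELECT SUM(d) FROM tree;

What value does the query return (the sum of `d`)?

Base: id=5 (clean) at d 0.
Iteration 1: rows with depends_on in {5} -> notify (id 8, d 1), verify (id 9, d 1), tag (id 14, d 1).
Iteration 2: rows with depends_on in {8,9,14} -> test (id 12, d 2), upload (id 13, d 2), build (id 16, d 2).
Iteration 3: rows with depends_on in {12,13,16} -> compress (id 15, d 3).
Iteration 4: no rows with depends_on in {15}; recursion stops.
SUM(d) = 0 + 1 + 1 + 1 + 2 + 2 + 2 + 3 = 12.

12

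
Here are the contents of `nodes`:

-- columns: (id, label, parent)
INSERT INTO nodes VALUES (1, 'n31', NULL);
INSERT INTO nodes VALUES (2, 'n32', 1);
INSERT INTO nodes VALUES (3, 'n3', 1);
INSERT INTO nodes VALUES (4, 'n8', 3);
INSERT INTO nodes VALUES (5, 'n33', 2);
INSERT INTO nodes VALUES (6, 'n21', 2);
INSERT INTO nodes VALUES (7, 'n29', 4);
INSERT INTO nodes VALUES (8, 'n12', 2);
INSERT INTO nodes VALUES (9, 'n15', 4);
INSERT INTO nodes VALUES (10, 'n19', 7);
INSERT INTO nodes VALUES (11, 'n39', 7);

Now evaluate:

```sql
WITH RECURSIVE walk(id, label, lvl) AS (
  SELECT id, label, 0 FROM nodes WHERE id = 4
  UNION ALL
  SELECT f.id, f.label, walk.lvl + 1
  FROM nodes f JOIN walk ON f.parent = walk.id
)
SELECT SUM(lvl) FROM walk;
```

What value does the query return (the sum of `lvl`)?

Base: id=4 (n8) at lvl 0.
Iteration 1: rows with parent in {4} -> n29 (id 7, lvl 1), n15 (id 9, lvl 1).
Iteration 2: rows with parent in {7,9} -> n19 (id 10, lvl 2), n39 (id 11, lvl 2).
Iteration 3: no rows with parent in {10,11}; recursion stops.
SUM(lvl) = 0 + 1 + 1 + 2 + 2 = 6.

6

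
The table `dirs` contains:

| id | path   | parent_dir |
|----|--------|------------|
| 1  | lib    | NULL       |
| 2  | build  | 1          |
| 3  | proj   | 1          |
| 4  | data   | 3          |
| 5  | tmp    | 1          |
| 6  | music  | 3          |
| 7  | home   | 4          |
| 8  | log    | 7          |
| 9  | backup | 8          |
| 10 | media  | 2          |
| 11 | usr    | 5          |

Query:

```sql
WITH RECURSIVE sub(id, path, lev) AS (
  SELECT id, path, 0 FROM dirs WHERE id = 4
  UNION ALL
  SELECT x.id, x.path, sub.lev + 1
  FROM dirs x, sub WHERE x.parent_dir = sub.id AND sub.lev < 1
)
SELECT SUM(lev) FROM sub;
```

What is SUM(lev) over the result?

Base: id=4 (data) at lev 0.
Iteration 1: rows with parent_dir in {4} -> home (id 7, lev 1).
Iteration 2: lev < 1 fails for all current rows; recursion stops.
SUM(lev) = 0 + 1 = 1.

1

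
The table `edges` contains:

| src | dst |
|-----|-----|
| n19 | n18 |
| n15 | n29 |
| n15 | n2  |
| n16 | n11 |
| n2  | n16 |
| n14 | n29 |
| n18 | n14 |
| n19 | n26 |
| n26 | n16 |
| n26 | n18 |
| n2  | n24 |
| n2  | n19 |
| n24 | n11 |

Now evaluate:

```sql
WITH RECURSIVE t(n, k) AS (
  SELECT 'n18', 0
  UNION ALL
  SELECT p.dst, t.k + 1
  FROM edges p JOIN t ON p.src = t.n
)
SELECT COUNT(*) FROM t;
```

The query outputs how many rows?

3

Base: (n18, k=0).
Iteration 1: edges from {n18} -> (n14, k=1).
Iteration 2: edges from {n14} -> (n29, k=2).
Iteration 3: no outgoing edges from {n29}; recursion stops.
Total rows emitted: 3.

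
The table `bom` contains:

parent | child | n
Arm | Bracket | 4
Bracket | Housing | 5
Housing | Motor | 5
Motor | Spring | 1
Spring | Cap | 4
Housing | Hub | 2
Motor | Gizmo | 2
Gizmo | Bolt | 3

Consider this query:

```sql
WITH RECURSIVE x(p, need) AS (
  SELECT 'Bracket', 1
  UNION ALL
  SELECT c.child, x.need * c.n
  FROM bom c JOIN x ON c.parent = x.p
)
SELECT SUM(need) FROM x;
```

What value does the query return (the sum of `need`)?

366

Base: (Bracket, need=1).
Iteration 1: components of {Bracket} -> Housing = 1*5 = 5.
Iteration 2: components of {Housing} -> Hub = 5*2 = 10, Motor = 5*5 = 25.
Iteration 3: components of {Hub,Motor} -> Gizmo = 25*2 = 50, Spring = 25*1 = 25.
Iteration 4: components of {Gizmo,Spring} -> Bolt = 50*3 = 150, Cap = 25*4 = 100.
Iteration 5: no further components; recursion stops.
SUM(need) = 1 + 5 + 25 + 10 + 25 + 50 + 100 + 150 = 366.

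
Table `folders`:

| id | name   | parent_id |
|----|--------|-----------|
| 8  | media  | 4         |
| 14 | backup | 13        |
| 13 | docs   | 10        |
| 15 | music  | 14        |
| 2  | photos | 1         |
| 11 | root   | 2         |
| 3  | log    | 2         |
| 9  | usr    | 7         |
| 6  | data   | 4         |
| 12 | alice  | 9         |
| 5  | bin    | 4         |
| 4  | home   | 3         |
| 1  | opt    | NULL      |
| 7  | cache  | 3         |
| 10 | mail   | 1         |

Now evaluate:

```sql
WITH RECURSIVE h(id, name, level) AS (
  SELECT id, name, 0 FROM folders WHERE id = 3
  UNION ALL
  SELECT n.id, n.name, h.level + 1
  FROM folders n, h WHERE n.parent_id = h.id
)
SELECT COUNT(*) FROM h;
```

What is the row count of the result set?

Base: id=3 (log) at level 0.
Iteration 1: rows with parent_id in {3} -> home (id 4, level 1), cache (id 7, level 1).
Iteration 2: rows with parent_id in {4,7} -> bin (id 5, level 2), data (id 6, level 2), media (id 8, level 2), usr (id 9, level 2).
Iteration 3: rows with parent_id in {5,6,8,9} -> alice (id 12, level 3).
Iteration 4: no rows with parent_id in {12}; recursion stops.
Total rows emitted: 8.

8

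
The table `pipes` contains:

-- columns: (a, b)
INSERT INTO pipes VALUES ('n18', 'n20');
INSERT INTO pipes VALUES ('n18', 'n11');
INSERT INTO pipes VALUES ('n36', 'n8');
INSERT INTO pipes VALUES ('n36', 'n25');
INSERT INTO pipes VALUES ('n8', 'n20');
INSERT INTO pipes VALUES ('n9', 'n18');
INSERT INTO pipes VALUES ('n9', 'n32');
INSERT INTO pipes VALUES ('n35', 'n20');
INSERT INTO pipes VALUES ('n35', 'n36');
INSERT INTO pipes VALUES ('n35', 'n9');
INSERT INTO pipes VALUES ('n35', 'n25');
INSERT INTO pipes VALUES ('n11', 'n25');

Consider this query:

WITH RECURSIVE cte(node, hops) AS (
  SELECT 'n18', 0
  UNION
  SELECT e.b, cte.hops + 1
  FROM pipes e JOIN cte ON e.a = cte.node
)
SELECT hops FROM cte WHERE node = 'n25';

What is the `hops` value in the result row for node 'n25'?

Base: (n18, hops=0).
Iteration 1: edges from {n18} -> (n11, hops=1), (n20, hops=1).
Iteration 2: edges from {n11,n20} -> (n25, hops=2).
Iteration 3: no outgoing edges from {n25}; recursion stops.

2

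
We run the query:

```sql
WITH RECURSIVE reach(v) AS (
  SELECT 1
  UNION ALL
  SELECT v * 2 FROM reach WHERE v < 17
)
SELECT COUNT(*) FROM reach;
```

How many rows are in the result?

6

Base: v=1.
Iteration 1: 1 < 17 holds -> v = 1 * 2 = 2.
Iteration 2: 2 < 17 holds -> v = 2 * 2 = 4.
Iteration 3: 4 < 17 holds -> v = 4 * 2 = 8.
Iteration 4: 8 < 17 holds -> v = 8 * 2 = 16.
Iteration 5: 16 < 17 holds -> v = 16 * 2 = 32.
Iteration 6: 32 < 17 fails; recursion stops.
Total rows emitted: 6.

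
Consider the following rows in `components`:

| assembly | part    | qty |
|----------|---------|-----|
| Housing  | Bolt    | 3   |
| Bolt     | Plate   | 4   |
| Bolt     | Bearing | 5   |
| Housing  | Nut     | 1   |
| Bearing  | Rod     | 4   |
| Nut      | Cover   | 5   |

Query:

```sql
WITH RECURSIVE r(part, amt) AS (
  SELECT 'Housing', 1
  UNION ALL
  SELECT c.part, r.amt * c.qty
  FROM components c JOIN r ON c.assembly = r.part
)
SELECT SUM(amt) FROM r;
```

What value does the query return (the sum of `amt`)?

Base: (Housing, amt=1).
Iteration 1: components of {Housing} -> Bolt = 1*3 = 3, Nut = 1*1 = 1.
Iteration 2: components of {Bolt,Nut} -> Bearing = 3*5 = 15, Cover = 1*5 = 5, Plate = 3*4 = 12.
Iteration 3: components of {Bearing,Cover,Plate} -> Rod = 15*4 = 60.
Iteration 4: no further components; recursion stops.
SUM(amt) = 1 + 3 + 1 + 12 + 15 + 5 + 60 = 97.

97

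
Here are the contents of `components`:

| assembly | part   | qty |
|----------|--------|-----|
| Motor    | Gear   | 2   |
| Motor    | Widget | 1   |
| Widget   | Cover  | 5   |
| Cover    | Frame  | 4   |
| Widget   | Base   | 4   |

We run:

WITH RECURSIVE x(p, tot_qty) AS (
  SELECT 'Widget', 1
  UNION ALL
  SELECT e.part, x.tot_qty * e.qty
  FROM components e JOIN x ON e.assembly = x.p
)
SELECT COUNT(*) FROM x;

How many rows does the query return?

Base: (Widget, tot_qty=1).
Iteration 1: components of {Widget} -> Base = 1*4 = 4, Cover = 1*5 = 5.
Iteration 2: components of {Base,Cover} -> Frame = 5*4 = 20.
Iteration 3: no further components; recursion stops.
Total rows emitted: 4.

4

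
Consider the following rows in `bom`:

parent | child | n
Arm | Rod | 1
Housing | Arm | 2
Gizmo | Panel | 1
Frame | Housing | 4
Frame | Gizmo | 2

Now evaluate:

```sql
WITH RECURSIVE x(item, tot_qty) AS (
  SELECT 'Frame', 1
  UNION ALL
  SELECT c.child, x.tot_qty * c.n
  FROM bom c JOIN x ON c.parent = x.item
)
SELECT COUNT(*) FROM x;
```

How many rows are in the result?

Base: (Frame, tot_qty=1).
Iteration 1: components of {Frame} -> Gizmo = 1*2 = 2, Housing = 1*4 = 4.
Iteration 2: components of {Gizmo,Housing} -> Arm = 4*2 = 8, Panel = 2*1 = 2.
Iteration 3: components of {Arm,Panel} -> Rod = 8*1 = 8.
Iteration 4: no further components; recursion stops.
Total rows emitted: 6.

6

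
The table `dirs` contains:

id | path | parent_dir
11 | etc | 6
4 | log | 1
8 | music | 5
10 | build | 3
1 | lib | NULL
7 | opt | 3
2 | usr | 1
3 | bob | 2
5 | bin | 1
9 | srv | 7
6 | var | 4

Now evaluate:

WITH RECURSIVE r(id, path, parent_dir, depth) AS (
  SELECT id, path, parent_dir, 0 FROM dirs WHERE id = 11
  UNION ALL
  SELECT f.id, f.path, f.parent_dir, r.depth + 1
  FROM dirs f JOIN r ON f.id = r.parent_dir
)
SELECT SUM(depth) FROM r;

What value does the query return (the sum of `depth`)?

6

Base: id=11 (etc), parent_dir=6, depth 0.
Iteration 1: join on id=6 -> var (id 6, parent_dir=4, depth 1).
Iteration 2: join on id=4 -> log (id 4, parent_dir=1, depth 2).
Iteration 3: join on id=1 -> lib (id 1, parent_dir=NULL, depth 3).
Iteration 4: parent_dir is NULL; no match; recursion stops.
SUM(depth) = 0 + 1 + 2 + 3 = 6.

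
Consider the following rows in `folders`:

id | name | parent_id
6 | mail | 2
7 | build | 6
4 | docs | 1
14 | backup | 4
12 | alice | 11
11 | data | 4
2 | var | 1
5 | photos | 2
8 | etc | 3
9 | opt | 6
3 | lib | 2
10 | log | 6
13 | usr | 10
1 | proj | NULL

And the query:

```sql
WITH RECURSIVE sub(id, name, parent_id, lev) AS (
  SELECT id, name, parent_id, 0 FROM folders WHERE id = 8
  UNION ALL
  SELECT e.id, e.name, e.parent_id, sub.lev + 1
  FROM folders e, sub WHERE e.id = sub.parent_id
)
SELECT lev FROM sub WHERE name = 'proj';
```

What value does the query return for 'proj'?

Base: id=8 (etc), parent_id=3, lev 0.
Iteration 1: join on id=3 -> lib (id 3, parent_id=2, lev 1).
Iteration 2: join on id=2 -> var (id 2, parent_id=1, lev 2).
Iteration 3: join on id=1 -> proj (id 1, parent_id=NULL, lev 3).
Iteration 4: parent_id is NULL; no match; recursion stops.

3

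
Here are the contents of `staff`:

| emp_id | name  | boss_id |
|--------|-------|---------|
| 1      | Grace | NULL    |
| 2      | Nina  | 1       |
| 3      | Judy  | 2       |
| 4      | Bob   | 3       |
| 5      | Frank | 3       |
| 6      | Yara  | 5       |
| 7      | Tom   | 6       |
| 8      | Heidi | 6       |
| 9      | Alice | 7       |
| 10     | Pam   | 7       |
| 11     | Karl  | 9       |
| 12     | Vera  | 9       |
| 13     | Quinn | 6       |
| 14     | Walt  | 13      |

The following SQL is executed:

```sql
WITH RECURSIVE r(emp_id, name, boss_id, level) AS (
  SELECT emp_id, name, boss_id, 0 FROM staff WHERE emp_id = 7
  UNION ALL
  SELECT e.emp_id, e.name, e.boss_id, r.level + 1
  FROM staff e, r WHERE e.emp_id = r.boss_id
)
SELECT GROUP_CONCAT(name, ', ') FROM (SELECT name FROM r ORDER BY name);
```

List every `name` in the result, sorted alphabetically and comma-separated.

Base: emp_id=7 (Tom), boss_id=6, level 0.
Iteration 1: join on emp_id=6 -> Yara (id 6, boss_id=5, level 1).
Iteration 2: join on emp_id=5 -> Frank (id 5, boss_id=3, level 2).
Iteration 3: join on emp_id=3 -> Judy (id 3, boss_id=2, level 3).
Iteration 4: join on emp_id=2 -> Nina (id 2, boss_id=1, level 4).
Iteration 5: join on emp_id=1 -> Grace (id 1, boss_id=NULL, level 5).
Iteration 6: boss_id is NULL; no match; recursion stops.

Frank, Grace, Judy, Nina, Tom, Yara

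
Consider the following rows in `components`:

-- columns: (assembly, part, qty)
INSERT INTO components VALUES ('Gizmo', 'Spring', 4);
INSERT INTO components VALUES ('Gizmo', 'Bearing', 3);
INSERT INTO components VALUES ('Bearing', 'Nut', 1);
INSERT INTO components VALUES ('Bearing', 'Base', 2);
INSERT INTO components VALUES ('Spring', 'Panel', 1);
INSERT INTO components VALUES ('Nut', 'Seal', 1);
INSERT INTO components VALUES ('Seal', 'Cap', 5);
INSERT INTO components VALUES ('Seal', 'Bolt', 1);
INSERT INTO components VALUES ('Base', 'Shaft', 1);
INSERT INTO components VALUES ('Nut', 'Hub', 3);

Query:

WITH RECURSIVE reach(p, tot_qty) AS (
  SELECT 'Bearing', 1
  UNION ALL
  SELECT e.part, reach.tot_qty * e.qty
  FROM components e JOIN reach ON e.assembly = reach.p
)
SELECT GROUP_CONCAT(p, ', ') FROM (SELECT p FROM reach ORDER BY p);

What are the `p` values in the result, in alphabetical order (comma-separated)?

Base: (Bearing, tot_qty=1).
Iteration 1: components of {Bearing} -> Base = 1*2 = 2, Nut = 1*1 = 1.
Iteration 2: components of {Base,Nut} -> Hub = 1*3 = 3, Seal = 1*1 = 1, Shaft = 2*1 = 2.
Iteration 3: components of {Hub,Seal,Shaft} -> Bolt = 1*1 = 1, Cap = 1*5 = 5.
Iteration 4: no further components; recursion stops.

Base, Bearing, Bolt, Cap, Hub, Nut, Seal, Shaft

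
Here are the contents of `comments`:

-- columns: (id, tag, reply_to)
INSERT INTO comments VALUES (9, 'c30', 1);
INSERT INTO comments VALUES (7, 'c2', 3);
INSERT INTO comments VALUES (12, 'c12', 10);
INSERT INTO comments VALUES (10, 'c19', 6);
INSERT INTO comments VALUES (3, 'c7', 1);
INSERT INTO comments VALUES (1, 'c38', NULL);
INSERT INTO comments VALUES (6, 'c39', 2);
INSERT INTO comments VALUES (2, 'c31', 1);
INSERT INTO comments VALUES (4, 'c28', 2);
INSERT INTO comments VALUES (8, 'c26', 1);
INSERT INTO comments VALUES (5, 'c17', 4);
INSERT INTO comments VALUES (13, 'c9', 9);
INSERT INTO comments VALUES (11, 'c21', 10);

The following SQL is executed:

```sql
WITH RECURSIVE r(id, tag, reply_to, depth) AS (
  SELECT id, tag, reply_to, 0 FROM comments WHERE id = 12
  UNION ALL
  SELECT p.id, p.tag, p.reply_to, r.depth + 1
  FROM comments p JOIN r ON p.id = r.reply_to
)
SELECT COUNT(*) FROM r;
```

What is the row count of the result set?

5

Base: id=12 (c12), reply_to=10, depth 0.
Iteration 1: join on id=10 -> c19 (id 10, reply_to=6, depth 1).
Iteration 2: join on id=6 -> c39 (id 6, reply_to=2, depth 2).
Iteration 3: join on id=2 -> c31 (id 2, reply_to=1, depth 3).
Iteration 4: join on id=1 -> c38 (id 1, reply_to=NULL, depth 4).
Iteration 5: reply_to is NULL; no match; recursion stops.
Total rows emitted: 5.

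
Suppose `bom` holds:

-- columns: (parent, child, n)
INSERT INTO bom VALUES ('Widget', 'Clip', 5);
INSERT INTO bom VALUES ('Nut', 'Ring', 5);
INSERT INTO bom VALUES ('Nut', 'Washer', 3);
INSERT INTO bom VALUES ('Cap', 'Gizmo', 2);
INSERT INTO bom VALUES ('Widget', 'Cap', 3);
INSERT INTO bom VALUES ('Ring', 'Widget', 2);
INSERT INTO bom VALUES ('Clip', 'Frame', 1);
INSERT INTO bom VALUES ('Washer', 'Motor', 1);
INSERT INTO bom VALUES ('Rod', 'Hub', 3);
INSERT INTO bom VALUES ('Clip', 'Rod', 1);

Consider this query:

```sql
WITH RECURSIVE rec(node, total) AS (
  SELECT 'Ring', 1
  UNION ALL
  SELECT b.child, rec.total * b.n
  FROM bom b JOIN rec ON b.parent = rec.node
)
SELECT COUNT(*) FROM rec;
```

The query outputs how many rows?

8

Base: (Ring, total=1).
Iteration 1: components of {Ring} -> Widget = 1*2 = 2.
Iteration 2: components of {Widget} -> Cap = 2*3 = 6, Clip = 2*5 = 10.
Iteration 3: components of {Cap,Clip} -> Frame = 10*1 = 10, Gizmo = 6*2 = 12, Rod = 10*1 = 10.
Iteration 4: components of {Frame,Gizmo,Rod} -> Hub = 10*3 = 30.
Iteration 5: no further components; recursion stops.
Total rows emitted: 8.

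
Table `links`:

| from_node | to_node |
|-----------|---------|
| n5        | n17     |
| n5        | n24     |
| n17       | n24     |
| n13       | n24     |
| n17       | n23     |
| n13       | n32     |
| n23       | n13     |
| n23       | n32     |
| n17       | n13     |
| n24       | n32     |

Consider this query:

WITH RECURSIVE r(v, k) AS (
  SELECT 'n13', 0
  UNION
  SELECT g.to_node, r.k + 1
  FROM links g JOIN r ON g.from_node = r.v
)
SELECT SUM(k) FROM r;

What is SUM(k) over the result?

4

Base: (n13, k=0).
Iteration 1: edges from {n13} -> (n24, k=1), (n32, k=1).
Iteration 2: edges from {n24,n32} -> (n32, k=2).
Iteration 3: no outgoing edges from {n32}; recursion stops.
SUM(k) = 0 + 1 + 1 + 2 = 4.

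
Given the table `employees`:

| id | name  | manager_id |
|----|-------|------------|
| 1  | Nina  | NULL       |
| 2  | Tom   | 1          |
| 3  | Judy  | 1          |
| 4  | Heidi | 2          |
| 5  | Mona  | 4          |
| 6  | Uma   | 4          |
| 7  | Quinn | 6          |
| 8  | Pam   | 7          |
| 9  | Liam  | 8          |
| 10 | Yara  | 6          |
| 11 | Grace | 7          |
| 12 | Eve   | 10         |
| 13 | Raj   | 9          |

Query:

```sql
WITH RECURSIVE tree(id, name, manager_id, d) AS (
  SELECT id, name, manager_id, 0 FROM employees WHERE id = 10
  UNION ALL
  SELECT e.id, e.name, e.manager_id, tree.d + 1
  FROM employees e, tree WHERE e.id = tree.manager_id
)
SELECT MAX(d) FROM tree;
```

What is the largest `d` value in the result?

Base: id=10 (Yara), manager_id=6, d 0.
Iteration 1: join on id=6 -> Uma (id 6, manager_id=4, d 1).
Iteration 2: join on id=4 -> Heidi (id 4, manager_id=2, d 2).
Iteration 3: join on id=2 -> Tom (id 2, manager_id=1, d 3).
Iteration 4: join on id=1 -> Nina (id 1, manager_id=NULL, d 4).
Iteration 5: manager_id is NULL; no match; recursion stops.
d values: 0, 1, 2, 3, 4; the maximum is 4.

4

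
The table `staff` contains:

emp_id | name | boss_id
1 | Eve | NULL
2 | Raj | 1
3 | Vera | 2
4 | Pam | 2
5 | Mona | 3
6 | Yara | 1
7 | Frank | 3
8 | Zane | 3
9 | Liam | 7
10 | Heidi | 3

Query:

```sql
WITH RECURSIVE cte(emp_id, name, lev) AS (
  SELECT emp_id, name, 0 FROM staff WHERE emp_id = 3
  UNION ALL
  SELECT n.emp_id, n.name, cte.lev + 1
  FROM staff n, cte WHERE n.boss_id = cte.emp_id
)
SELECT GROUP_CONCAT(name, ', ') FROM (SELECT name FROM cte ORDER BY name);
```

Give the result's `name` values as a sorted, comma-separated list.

Base: emp_id=3 (Vera) at lev 0.
Iteration 1: rows with boss_id in {3} -> Mona (id 5, lev 1), Frank (id 7, lev 1), Zane (id 8, lev 1), Heidi (id 10, lev 1).
Iteration 2: rows with boss_id in {5,7,8,10} -> Liam (id 9, lev 2).
Iteration 3: no rows with boss_id in {9}; recursion stops.

Frank, Heidi, Liam, Mona, Vera, Zane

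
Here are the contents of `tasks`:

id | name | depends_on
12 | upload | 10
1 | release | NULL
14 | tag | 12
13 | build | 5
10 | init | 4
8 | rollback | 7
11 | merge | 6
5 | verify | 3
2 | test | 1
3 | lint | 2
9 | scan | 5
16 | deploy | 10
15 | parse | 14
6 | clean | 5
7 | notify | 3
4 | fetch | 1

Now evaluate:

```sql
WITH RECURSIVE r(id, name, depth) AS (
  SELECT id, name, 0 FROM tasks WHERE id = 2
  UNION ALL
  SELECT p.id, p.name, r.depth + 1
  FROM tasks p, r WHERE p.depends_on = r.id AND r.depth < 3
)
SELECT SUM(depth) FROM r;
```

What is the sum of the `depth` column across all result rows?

17

Base: id=2 (test) at depth 0.
Iteration 1: rows with depends_on in {2} -> lint (id 3, depth 1).
Iteration 2: rows with depends_on in {3} -> verify (id 5, depth 2), notify (id 7, depth 2).
Iteration 3: rows with depends_on in {5,7} -> clean (id 6, depth 3), rollback (id 8, depth 3), scan (id 9, depth 3), build (id 13, depth 3).
Iteration 4: depth < 3 fails for all current rows; recursion stops.
SUM(depth) = 0 + 1 + 2 + 2 + 3 + 3 + 3 + 3 = 17.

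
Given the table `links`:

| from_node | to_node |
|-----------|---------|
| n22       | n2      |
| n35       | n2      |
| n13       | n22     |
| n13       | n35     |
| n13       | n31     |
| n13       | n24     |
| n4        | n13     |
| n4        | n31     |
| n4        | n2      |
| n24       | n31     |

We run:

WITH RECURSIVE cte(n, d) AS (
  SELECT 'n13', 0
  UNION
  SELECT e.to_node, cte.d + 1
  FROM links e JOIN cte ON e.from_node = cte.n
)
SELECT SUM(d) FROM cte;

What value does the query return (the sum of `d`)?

Base: (n13, d=0).
Iteration 1: edges from {n13} -> (n22, d=1), (n24, d=1), (n31, d=1), (n35, d=1).
Iteration 2: edges from {n22,n24,n31,n35} -> (n2, d=2), (n31, d=2). [UNION drops 1 duplicate row(s)]
Iteration 3: no outgoing edges from {n2,n31}; recursion stops.
SUM(d) = 0 + 1 + 1 + 1 + 1 + 2 + 2 = 8.

8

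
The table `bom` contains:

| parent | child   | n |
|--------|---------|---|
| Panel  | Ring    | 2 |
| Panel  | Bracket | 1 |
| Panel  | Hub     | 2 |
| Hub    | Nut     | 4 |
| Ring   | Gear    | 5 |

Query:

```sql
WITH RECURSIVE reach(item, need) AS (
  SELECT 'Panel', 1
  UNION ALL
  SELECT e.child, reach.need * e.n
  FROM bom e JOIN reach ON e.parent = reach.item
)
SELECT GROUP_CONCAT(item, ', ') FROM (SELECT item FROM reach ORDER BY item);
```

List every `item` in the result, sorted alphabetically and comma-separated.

Base: (Panel, need=1).
Iteration 1: components of {Panel} -> Bracket = 1*1 = 1, Hub = 1*2 = 2, Ring = 1*2 = 2.
Iteration 2: components of {Bracket,Hub,Ring} -> Gear = 2*5 = 10, Nut = 2*4 = 8.
Iteration 3: no further components; recursion stops.

Bracket, Gear, Hub, Nut, Panel, Ring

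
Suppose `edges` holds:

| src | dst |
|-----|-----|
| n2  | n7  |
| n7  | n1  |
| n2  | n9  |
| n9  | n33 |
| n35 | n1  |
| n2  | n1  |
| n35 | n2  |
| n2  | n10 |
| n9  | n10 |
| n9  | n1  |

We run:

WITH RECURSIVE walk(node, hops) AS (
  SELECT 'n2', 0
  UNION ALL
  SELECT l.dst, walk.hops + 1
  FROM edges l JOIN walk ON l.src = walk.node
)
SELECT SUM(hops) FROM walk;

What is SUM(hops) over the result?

12

Base: (n2, hops=0).
Iteration 1: edges from {n2} -> (n1, hops=1), (n10, hops=1), (n7, hops=1), (n9, hops=1).
Iteration 2: edges from {n1,n10,n7,n9} -> (n1, hops=2) x2, (n10, hops=2), (n33, hops=2). [UNION ALL keeps all 4 new rows, including repeats]
Iteration 3: no outgoing edges from {n1,n10,n33}; recursion stops.
SUM(hops) = 0 + 1 + 1 + 1 + 1 + 2 + 2 + 2 + 2 = 12.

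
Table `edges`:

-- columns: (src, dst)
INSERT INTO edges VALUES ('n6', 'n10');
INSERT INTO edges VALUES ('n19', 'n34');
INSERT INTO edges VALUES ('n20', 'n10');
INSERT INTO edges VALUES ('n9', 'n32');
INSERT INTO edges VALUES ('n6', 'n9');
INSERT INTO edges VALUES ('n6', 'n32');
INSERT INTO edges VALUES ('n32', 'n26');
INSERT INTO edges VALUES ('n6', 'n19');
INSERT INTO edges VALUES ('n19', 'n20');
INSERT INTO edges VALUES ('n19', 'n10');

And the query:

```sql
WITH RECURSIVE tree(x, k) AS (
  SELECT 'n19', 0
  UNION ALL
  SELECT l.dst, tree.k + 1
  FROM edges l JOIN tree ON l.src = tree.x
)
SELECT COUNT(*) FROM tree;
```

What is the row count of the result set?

Base: (n19, k=0).
Iteration 1: edges from {n19} -> (n10, k=1), (n20, k=1), (n34, k=1).
Iteration 2: edges from {n10,n20,n34} -> (n10, k=2).
Iteration 3: no outgoing edges from {n10}; recursion stops.
Total rows emitted: 5.

5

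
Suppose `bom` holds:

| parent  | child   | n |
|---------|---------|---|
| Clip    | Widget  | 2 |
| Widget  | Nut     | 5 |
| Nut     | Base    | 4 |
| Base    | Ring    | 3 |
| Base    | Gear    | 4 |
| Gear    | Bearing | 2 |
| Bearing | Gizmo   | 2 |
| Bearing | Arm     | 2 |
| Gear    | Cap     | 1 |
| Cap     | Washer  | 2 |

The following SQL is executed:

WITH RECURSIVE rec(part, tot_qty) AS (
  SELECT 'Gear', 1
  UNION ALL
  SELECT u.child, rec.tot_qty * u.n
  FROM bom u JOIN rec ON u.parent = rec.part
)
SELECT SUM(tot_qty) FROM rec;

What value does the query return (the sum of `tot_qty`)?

Base: (Gear, tot_qty=1).
Iteration 1: components of {Gear} -> Bearing = 1*2 = 2, Cap = 1*1 = 1.
Iteration 2: components of {Bearing,Cap} -> Arm = 2*2 = 4, Gizmo = 2*2 = 4, Washer = 1*2 = 2.
Iteration 3: no further components; recursion stops.
SUM(tot_qty) = 1 + 2 + 1 + 4 + 4 + 2 = 14.

14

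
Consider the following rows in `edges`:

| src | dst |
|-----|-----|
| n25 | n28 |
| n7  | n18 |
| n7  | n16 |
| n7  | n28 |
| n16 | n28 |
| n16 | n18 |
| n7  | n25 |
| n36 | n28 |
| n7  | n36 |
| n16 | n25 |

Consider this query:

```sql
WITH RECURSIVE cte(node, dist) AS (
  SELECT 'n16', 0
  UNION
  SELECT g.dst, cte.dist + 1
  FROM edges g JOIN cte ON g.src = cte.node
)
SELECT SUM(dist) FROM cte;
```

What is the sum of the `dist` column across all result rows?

5

Base: (n16, dist=0).
Iteration 1: edges from {n16} -> (n18, dist=1), (n25, dist=1), (n28, dist=1).
Iteration 2: edges from {n18,n25,n28} -> (n28, dist=2).
Iteration 3: no outgoing edges from {n28}; recursion stops.
SUM(dist) = 0 + 1 + 1 + 1 + 2 = 5.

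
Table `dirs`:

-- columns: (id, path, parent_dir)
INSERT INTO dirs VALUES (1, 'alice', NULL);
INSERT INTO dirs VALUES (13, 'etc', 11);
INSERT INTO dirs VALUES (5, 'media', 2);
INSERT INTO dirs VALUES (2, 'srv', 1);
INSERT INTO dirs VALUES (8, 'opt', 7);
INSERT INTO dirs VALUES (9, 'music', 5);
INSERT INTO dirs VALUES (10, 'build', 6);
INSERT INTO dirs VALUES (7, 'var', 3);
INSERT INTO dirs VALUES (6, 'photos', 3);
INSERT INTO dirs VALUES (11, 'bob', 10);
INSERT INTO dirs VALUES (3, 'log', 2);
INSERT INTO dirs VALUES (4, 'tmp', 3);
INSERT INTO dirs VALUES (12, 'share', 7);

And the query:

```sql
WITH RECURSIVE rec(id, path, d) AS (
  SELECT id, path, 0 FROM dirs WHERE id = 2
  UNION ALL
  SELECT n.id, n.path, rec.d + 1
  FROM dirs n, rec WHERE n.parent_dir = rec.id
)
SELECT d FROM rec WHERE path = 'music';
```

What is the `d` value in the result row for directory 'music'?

2

Base: id=2 (srv) at d 0.
Iteration 1: rows with parent_dir in {2} -> log (id 3, d 1), media (id 5, d 1).
Iteration 2: rows with parent_dir in {3,5} -> tmp (id 4, d 2), photos (id 6, d 2), var (id 7, d 2), music (id 9, d 2).
Iteration 3: rows with parent_dir in {4,6,7,9} -> opt (id 8, d 3), build (id 10, d 3), share (id 12, d 3).
Iteration 4: rows with parent_dir in {8,10,12} -> bob (id 11, d 4).
Iteration 5: rows with parent_dir in {11} -> etc (id 13, d 5).
Iteration 6: no rows with parent_dir in {13}; recursion stops.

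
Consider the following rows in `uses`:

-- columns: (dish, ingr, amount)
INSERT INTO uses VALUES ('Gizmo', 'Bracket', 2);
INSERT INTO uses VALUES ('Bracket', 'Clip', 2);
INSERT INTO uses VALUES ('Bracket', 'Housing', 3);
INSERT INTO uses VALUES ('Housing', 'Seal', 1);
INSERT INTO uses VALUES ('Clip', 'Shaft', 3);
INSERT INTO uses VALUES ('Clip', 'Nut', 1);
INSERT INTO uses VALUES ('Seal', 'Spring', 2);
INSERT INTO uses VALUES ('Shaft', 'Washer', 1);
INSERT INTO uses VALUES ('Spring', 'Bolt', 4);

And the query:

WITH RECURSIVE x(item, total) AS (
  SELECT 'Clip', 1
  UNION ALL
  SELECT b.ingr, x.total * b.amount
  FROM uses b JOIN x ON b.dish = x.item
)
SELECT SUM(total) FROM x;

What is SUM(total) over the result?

8

Base: (Clip, total=1).
Iteration 1: components of {Clip} -> Nut = 1*1 = 1, Shaft = 1*3 = 3.
Iteration 2: components of {Nut,Shaft} -> Washer = 3*1 = 3.
Iteration 3: no further components; recursion stops.
SUM(total) = 1 + 3 + 1 + 3 = 8.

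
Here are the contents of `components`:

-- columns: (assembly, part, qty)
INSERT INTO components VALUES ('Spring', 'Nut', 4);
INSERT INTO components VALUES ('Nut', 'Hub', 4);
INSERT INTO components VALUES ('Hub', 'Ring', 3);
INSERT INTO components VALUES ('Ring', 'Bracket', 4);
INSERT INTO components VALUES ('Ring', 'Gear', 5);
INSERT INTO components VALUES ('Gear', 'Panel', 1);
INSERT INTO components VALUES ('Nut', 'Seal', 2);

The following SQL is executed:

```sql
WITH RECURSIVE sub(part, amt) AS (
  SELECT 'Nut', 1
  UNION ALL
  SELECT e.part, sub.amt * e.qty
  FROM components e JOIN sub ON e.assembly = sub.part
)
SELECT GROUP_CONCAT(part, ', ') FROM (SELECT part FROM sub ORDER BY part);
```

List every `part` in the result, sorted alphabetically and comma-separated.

Bracket, Gear, Hub, Nut, Panel, Ring, Seal

Base: (Nut, amt=1).
Iteration 1: components of {Nut} -> Hub = 1*4 = 4, Seal = 1*2 = 2.
Iteration 2: components of {Hub,Seal} -> Ring = 4*3 = 12.
Iteration 3: components of {Ring} -> Bracket = 12*4 = 48, Gear = 12*5 = 60.
Iteration 4: components of {Bracket,Gear} -> Panel = 60*1 = 60.
Iteration 5: no further components; recursion stops.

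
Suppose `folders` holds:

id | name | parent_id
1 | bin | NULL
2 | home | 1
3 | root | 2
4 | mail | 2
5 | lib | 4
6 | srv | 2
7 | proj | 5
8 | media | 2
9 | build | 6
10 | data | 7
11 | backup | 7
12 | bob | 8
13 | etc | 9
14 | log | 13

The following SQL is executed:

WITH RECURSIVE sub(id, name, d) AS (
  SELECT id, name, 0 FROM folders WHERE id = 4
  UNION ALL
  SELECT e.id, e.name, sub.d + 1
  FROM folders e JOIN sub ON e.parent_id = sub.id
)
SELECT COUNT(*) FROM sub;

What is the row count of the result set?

Base: id=4 (mail) at d 0.
Iteration 1: rows with parent_id in {4} -> lib (id 5, d 1).
Iteration 2: rows with parent_id in {5} -> proj (id 7, d 2).
Iteration 3: rows with parent_id in {7} -> data (id 10, d 3), backup (id 11, d 3).
Iteration 4: no rows with parent_id in {10,11}; recursion stops.
Total rows emitted: 5.

5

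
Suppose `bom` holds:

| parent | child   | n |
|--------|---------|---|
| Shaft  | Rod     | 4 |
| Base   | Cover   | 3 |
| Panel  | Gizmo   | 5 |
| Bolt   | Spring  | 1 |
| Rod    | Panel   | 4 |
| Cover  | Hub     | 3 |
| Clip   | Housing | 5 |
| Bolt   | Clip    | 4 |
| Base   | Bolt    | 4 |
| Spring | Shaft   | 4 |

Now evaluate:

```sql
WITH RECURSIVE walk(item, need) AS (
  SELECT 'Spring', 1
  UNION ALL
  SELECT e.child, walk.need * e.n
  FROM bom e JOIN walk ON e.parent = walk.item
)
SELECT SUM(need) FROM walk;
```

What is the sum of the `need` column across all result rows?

405

Base: (Spring, need=1).
Iteration 1: components of {Spring} -> Shaft = 1*4 = 4.
Iteration 2: components of {Shaft} -> Rod = 4*4 = 16.
Iteration 3: components of {Rod} -> Panel = 16*4 = 64.
Iteration 4: components of {Panel} -> Gizmo = 64*5 = 320.
Iteration 5: no further components; recursion stops.
SUM(need) = 1 + 4 + 16 + 64 + 320 = 405.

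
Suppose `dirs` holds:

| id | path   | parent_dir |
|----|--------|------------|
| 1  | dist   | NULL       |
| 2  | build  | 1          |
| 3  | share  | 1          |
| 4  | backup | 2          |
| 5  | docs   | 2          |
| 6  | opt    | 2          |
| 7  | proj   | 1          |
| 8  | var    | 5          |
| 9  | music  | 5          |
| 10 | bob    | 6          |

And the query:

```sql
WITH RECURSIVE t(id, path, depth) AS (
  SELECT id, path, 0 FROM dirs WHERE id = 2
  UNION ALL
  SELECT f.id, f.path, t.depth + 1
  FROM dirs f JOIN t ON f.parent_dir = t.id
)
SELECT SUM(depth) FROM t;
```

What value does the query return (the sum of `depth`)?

Base: id=2 (build) at depth 0.
Iteration 1: rows with parent_dir in {2} -> backup (id 4, depth 1), docs (id 5, depth 1), opt (id 6, depth 1).
Iteration 2: rows with parent_dir in {4,5,6} -> var (id 8, depth 2), music (id 9, depth 2), bob (id 10, depth 2).
Iteration 3: no rows with parent_dir in {8,9,10}; recursion stops.
SUM(depth) = 0 + 1 + 1 + 1 + 2 + 2 + 2 = 9.

9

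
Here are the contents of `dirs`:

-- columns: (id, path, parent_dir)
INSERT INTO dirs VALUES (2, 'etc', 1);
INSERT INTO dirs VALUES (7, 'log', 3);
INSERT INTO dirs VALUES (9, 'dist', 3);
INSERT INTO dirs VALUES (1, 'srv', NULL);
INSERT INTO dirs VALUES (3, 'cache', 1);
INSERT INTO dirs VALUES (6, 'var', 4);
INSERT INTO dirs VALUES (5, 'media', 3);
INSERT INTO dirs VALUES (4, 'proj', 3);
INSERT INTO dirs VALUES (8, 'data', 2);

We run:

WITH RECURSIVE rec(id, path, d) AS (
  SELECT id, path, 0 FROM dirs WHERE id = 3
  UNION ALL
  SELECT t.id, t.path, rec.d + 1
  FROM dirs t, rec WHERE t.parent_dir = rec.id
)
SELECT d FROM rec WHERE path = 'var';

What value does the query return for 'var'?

Base: id=3 (cache) at d 0.
Iteration 1: rows with parent_dir in {3} -> proj (id 4, d 1), media (id 5, d 1), log (id 7, d 1), dist (id 9, d 1).
Iteration 2: rows with parent_dir in {4,5,7,9} -> var (id 6, d 2).
Iteration 3: no rows with parent_dir in {6}; recursion stops.

2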